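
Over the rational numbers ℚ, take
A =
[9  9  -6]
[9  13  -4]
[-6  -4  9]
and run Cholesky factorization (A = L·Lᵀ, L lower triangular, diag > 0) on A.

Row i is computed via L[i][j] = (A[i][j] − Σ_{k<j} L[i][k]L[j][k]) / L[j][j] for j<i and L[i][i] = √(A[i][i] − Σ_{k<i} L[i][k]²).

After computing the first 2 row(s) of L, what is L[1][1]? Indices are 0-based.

L[1][1] = 2

Step 1: L[0][0] = √(9) = 3.
  L[1][0] = (9) / L[0][0] = 3.
Step 2: L[1][1] = √(4) = 2.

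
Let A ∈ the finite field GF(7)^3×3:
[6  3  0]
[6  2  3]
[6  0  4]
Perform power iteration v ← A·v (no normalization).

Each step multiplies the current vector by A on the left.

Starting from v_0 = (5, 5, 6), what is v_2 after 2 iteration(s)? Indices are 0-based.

v_2 = (3, 2, 3)

v_0 = (5, 5, 6).
v_1 = A·v_0 = (3, 2, 5).
v_2 = A·v_1 = (3, 2, 3).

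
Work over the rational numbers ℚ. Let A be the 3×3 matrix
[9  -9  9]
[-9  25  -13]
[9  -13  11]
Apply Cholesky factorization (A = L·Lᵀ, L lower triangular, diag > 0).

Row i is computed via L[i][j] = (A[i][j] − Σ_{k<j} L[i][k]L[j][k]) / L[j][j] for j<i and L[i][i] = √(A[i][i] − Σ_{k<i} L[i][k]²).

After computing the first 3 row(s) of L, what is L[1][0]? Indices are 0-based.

L[1][0] = -3

Step 1: L[0][0] = √(9) = 3.
  L[1][0] = (-9) / L[0][0] = -3.
Step 2: L[1][1] = √(16) = 4.
  L[2][0] = (9) / L[0][0] = 3.
  L[2][1] = (-4) / L[1][1] = -1.
Step 3: L[2][2] = √(1) = 1.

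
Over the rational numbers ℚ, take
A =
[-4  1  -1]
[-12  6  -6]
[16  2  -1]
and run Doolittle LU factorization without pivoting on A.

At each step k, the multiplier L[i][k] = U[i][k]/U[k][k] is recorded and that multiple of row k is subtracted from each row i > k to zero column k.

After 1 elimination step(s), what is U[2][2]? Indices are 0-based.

Step 1: pivot at (0,0) is -4.
  row1 ← row1 − (3)·row0  ⇒  L[1][0]=3, U row1=(0, 3, -3)
  row2 ← row2 − (-4)·row0  ⇒  L[2][0]=-4, U row2=(0, 6, -5)

U[2][2] = -5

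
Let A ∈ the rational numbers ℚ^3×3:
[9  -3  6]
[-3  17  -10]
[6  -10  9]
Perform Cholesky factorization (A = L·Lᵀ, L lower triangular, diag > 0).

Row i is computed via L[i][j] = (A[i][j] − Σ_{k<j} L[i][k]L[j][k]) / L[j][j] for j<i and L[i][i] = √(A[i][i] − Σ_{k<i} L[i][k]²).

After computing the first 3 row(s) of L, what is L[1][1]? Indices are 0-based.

Step 1: L[0][0] = √(9) = 3.
  L[1][0] = (-3) / L[0][0] = -1.
Step 2: L[1][1] = √(16) = 4.
  L[2][0] = (6) / L[0][0] = 2.
  L[2][1] = (-8) / L[1][1] = -2.
Step 3: L[2][2] = √(1) = 1.

L[1][1] = 4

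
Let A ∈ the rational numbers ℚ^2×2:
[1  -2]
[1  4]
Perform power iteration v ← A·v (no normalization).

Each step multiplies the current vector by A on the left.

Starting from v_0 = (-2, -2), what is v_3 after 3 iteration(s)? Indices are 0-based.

v_0 = (-2, -2).
v_1 = A·v_0 = (2, -10).
v_2 = A·v_1 = (22, -38).
v_3 = A·v_2 = (98, -130).

v_3 = (98, -130)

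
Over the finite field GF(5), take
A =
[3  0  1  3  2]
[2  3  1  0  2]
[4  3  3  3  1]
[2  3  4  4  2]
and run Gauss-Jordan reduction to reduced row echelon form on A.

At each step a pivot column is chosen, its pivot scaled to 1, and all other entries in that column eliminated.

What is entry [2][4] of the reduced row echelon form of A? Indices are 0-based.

step 1: normalize row 0 (÷3) = (1, 0, 2, 1, 4)
  row 1: subtract 2×row0 = (0, 3, 2, 3, 4)
  row 2: subtract 4×row0 = (0, 3, 0, 4, 0)
  row 3: subtract 2×row0 = (0, 3, 0, 2, 4)
step 2: normalize row 1 (÷3) = (0, 1, 4, 1, 3)
  row 2: subtract 3×row1 = (0, 0, 3, 1, 1)
  row 3: subtract 3×row1 = (0, 0, 3, 4, 0)
step 3: normalize row 2 (÷3) = (0, 0, 1, 2, 2)
  row 0: subtract 2×row2 = (1, 0, 0, 2, 0)
  row 1: subtract 4×row2 = (0, 1, 0, 3, 0)
  row 3: subtract 3×row2 = (0, 0, 0, 3, 4)
step 4: normalize row 3 (÷3) = (0, 0, 0, 1, 3)
  row 0: subtract 2×row3 = (1, 0, 0, 0, 4)
  row 1: subtract 3×row3 = (0, 1, 0, 0, 1)
  row 2: subtract 2×row3 = (0, 0, 1, 0, 1)

M[2][4] = 1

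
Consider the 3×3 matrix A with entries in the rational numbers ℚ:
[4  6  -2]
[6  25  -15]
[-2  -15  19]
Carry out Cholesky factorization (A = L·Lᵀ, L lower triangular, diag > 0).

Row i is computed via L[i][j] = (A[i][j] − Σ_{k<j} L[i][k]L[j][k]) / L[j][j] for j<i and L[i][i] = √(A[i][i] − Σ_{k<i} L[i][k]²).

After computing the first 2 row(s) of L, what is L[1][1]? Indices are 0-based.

Step 1: L[0][0] = √(4) = 2.
  L[1][0] = (6) / L[0][0] = 3.
Step 2: L[1][1] = √(16) = 4.

L[1][1] = 4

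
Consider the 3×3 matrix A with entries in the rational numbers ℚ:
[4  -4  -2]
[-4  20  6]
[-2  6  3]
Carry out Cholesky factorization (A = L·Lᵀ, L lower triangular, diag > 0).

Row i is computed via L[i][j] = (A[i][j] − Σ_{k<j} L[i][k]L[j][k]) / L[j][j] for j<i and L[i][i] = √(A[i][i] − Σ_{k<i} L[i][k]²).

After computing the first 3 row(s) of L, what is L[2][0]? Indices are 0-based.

Step 1: L[0][0] = √(4) = 2.
  L[1][0] = (-4) / L[0][0] = -2.
Step 2: L[1][1] = √(16) = 4.
  L[2][0] = (-2) / L[0][0] = -1.
  L[2][1] = (4) / L[1][1] = 1.
Step 3: L[2][2] = √(1) = 1.

L[2][0] = -1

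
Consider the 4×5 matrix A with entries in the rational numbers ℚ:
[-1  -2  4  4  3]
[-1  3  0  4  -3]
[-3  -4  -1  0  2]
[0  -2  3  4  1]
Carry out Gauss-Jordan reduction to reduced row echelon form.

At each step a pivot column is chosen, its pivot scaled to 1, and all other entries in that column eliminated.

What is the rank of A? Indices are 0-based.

pivot(0,0)=-1: scale R0 → (1, 2, -4, -4, -3)
  clear (1,0): R1 −= (-1)R0 → (0, 5, -4, 0, -6)
  clear (2,0): R2 −= (-3)R0 → (0, 2, -13, -12, -7)
pivot(1,1)=5: scale R1 → (0, 1, -4/5, 0, -6/5)
  clear (0,1): R0 −= (2)R1 → (1, 0, -12/5, -4, -3/5)
  clear (2,1): R2 −= (2)R1 → (0, 0, -57/5, -12, -23/5)
  clear (3,1): R3 −= (-2)R1 → (0, 0, 7/5, 4, -7/5)
pivot(2,2)=-57/5: scale R2 → (0, 0, 1, 20/19, 23/57)
  clear (0,2): R0 −= (-12/5)R2 → (1, 0, 0, -28/19, 7/19)
  clear (1,2): R1 −= (-4/5)R2 → (0, 1, 0, 16/19, -50/57)
  clear (3,2): R3 −= (7/5)R2 → (0, 0, 0, 48/19, -112/57)
pivot(3,3)=48/19: scale R3 → (0, 0, 0, 1, -7/9)
  clear (0,3): R0 −= (-28/19)R3 → (1, 0, 0, 0, -7/9)
  clear (1,3): R1 −= (16/19)R3 → (0, 1, 0, 0, -2/9)
  clear (2,3): R2 −= (20/19)R3 → (0, 0, 1, 0, 11/9)

rank = 4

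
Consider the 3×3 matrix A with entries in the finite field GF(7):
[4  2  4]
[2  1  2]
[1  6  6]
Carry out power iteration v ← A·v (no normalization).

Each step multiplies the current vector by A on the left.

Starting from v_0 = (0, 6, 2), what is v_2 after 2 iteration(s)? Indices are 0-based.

v_0 = (0, 6, 2).
v_1 = A·v_0 = (6, 3, 6).
v_2 = A·v_1 = (5, 6, 4).

v_2 = (5, 6, 4)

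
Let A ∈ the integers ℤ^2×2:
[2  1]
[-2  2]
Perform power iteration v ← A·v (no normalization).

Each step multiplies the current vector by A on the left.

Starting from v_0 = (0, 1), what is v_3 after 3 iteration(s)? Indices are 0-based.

v_0 = (0, 1).
v_1 = A·v_0 = (1, 2).
v_2 = A·v_1 = (4, 2).
v_3 = A·v_2 = (10, -4).

v_3 = (10, -4)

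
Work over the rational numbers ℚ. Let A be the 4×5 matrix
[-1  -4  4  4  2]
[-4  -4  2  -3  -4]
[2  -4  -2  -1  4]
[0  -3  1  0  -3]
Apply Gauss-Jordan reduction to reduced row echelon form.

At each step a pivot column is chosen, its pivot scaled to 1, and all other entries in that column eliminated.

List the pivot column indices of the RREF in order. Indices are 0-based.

pivot columns: 0, 1, 2, 3

[1] R0 /= -1  ⇒  (1, 4, -4, -4, -2)
     R1 -= -4·R0  ⇒  (0, 12, -14, -19, -12)
     R2 -= 2·R0  ⇒  (0, -12, 6, 7, 8)
[2] R1 /= 12  ⇒  (0, 1, -7/6, -19/12, -1)
     R0 -= 4·R1  ⇒  (1, 0, 2/3, 7/3, 2)
     R2 -= -12·R1  ⇒  (0, 0, -8, -12, -4)
     R3 -= -3·R1  ⇒  (0, 0, -5/2, -19/4, -6)
[3] R2 /= -8  ⇒  (0, 0, 1, 3/2, 1/2)
     R0 -= 2/3·R2  ⇒  (1, 0, 0, 4/3, 5/3)
     R1 -= -7/6·R2  ⇒  (0, 1, 0, 1/6, -5/12)
     R3 -= -5/2·R2  ⇒  (0, 0, 0, -1, -19/4)
[4] R3 /= -1  ⇒  (0, 0, 0, 1, 19/4)
     R0 -= 4/3·R3  ⇒  (1, 0, 0, 0, -14/3)
     R1 -= 1/6·R3  ⇒  (0, 1, 0, 0, -29/24)
     R2 -= 3/2·R3  ⇒  (0, 0, 1, 0, -53/8)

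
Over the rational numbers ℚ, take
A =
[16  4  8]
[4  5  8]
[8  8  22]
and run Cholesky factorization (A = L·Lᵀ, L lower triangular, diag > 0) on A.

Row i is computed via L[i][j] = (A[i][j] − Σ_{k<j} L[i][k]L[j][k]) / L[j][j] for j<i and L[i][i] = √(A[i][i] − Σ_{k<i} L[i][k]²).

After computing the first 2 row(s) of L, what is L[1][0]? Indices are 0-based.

L[1][0] = 1

Step 1: L[0][0] = √(16) = 4.
  L[1][0] = (4) / L[0][0] = 1.
Step 2: L[1][1] = √(4) = 2.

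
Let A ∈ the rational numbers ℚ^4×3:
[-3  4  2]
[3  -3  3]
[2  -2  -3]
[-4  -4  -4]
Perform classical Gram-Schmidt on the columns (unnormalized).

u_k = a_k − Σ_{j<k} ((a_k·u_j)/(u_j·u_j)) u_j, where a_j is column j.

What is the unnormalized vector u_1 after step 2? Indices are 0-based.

u_1 = (125/38, -87/38, -29/19, -94/19)

Step 1: u_0 = a_0 = (-3, 3, 2, -4).
Step 2: u_1 = a_1 − (-9/38)·u_0 = (125/38, -87/38, -29/19, -94/19).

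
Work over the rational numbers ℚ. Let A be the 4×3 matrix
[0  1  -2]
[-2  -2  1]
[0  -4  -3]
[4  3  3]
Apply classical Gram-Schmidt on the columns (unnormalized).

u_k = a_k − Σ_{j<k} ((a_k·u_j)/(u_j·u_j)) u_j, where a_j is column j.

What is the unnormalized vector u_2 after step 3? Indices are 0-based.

Step 1: u_0 = a_0 = (0, -2, 0, 4).
Step 2: u_1 = a_1 − (4/5)·u_0 = (1, -2/5, -4, -1/5).
Step 3: u_2 = a_2 − (1/2)·u_0 − (45/86)·u_1 = (-217/86, 95/43, -39/43, 95/86).

u_2 = (-217/86, 95/43, -39/43, 95/86)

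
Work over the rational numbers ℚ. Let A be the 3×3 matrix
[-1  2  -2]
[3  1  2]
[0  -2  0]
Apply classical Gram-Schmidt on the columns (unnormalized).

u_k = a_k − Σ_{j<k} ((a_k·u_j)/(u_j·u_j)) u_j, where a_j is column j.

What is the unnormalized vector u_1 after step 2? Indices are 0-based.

Step 1: u_0 = a_0 = (-1, 3, 0).
Step 2: u_1 = a_1 − (1/10)·u_0 = (21/10, 7/10, -2).

u_1 = (21/10, 7/10, -2)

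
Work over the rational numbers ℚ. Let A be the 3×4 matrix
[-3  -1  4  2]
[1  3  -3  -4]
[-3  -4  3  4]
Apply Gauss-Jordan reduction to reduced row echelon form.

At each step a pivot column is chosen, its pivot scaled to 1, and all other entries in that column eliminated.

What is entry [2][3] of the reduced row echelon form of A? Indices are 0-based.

step 1: normalize row 0 (÷-3) = (1, 1/3, -4/3, -2/3)
  row 1: subtract 1×row0 = (0, 8/3, -5/3, -10/3)
  row 2: subtract -3×row0 = (0, -3, -1, 2)
step 2: normalize row 1 (÷8/3) = (0, 1, -5/8, -5/4)
  row 0: subtract 1/3×row1 = (1, 0, -9/8, -1/4)
  row 2: subtract -3×row1 = (0, 0, -23/8, -7/4)
step 3: normalize row 2 (÷-23/8) = (0, 0, 1, 14/23)
  row 0: subtract -9/8×row2 = (1, 0, 0, 10/23)
  row 1: subtract -5/8×row2 = (0, 1, 0, -20/23)

M[2][3] = 14/23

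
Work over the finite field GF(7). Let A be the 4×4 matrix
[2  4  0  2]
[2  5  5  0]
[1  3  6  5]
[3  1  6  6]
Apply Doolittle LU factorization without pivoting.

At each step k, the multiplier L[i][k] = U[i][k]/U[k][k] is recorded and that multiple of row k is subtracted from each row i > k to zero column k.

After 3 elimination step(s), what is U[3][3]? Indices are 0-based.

[col 0] pivot 2
  R1 -= 1*R0 → (0, 1, 5, 5)  (L[1][0] := 1)
  R2 -= 4*R0 → (0, 1, 6, 4)  (L[2][0] := 4)
  R3 -= 5*R0 → (0, 2, 6, 3)  (L[3][0] := 5)
[col 1] pivot 1
  R2 -= 1*R1 → (0, 0, 1, 6)  (L[2][1] := 1)
  R3 -= 2*R1 → (0, 0, 3, 0)  (L[3][1] := 2)
[col 2] pivot 1
  R3 -= 3*R2 → (0, 0, 0, 3)  (L[3][2] := 3)

U[3][3] = 3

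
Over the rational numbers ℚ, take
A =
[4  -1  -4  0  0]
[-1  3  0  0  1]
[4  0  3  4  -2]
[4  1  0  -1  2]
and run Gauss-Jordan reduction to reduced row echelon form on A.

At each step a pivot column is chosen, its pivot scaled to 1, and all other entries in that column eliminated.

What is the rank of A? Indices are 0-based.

rank = 4

step 1: normalize row 0 (÷4) = (1, -1/4, -1, 0, 0)
  row 1: subtract -1×row0 = (0, 11/4, -1, 0, 1)
  row 2: subtract 4×row0 = (0, 1, 7, 4, -2)
  row 3: subtract 4×row0 = (0, 2, 4, -1, 2)
step 2: normalize row 1 (÷11/4) = (0, 1, -4/11, 0, 4/11)
  row 0: subtract -1/4×row1 = (1, 0, -12/11, 0, 1/11)
  row 2: subtract 1×row1 = (0, 0, 81/11, 4, -26/11)
  row 3: subtract 2×row1 = (0, 0, 52/11, -1, 14/11)
step 3: normalize row 2 (÷81/11) = (0, 0, 1, 44/81, -26/81)
  row 0: subtract -12/11×row2 = (1, 0, 0, 16/27, -7/27)
  row 1: subtract -4/11×row2 = (0, 1, 0, 16/81, 20/81)
  row 3: subtract 52/11×row2 = (0, 0, 0, -289/81, 226/81)
step 4: normalize row 3 (÷-289/81) = (0, 0, 0, 1, -226/289)
  row 0: subtract 16/27×row3 = (1, 0, 0, 0, 59/289)
  row 1: subtract 16/81×row3 = (0, 1, 0, 0, 116/289)
  row 2: subtract 44/81×row3 = (0, 0, 1, 0, 30/289)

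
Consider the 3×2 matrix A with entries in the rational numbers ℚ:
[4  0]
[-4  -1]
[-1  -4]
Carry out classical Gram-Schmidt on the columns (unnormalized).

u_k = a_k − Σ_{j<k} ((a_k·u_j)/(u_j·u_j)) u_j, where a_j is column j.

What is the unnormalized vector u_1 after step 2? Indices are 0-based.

u_1 = (-32/33, -1/33, -124/33)

Step 1: u_0 = a_0 = (4, -4, -1).
Step 2: u_1 = a_1 − (8/33)·u_0 = (-32/33, -1/33, -124/33).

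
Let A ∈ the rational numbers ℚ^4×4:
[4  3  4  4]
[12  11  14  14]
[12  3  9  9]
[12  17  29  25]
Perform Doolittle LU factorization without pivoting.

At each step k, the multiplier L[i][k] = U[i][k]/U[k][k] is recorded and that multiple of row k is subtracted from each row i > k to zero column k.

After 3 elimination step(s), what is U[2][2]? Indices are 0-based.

U[2][2] = 3

Step 1: pivot at (0,0) is 4.
  row1 ← row1 − (3)·row0  ⇒  L[1][0]=3, U row1=(0, 2, 2, 2)
  row2 ← row2 − (3)·row0  ⇒  L[2][0]=3, U row2=(0, -6, -3, -3)
  row3 ← row3 − (3)·row0  ⇒  L[3][0]=3, U row3=(0, 8, 17, 13)
Step 2: pivot at (1,1) is 2.
  row2 ← row2 − (-3)·row1  ⇒  L[2][1]=-3, U row2=(0, 0, 3, 3)
  row3 ← row3 − (4)·row1  ⇒  L[3][1]=4, U row3=(0, 0, 9, 5)
Step 3: pivot at (2,2) is 3.
  row3 ← row3 − (3)·row2  ⇒  L[3][2]=3, U row3=(0, 0, 0, -4)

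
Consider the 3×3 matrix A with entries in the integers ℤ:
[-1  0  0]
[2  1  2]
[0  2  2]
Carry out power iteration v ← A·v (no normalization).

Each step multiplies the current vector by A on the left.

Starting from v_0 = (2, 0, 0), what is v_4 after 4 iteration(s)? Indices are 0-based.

v_0 = (2, 0, 0).
v_1 = A·v_0 = (-2, 4, 0).
v_2 = A·v_1 = (2, 0, 8).
v_3 = A·v_2 = (-2, 20, 16).
v_4 = A·v_3 = (2, 48, 72).

v_4 = (2, 48, 72)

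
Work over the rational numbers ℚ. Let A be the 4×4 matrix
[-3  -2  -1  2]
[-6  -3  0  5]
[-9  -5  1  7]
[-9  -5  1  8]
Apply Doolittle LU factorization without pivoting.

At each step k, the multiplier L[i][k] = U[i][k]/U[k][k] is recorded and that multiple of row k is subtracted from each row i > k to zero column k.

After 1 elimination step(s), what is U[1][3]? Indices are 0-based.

k=0: U[0][0]=-3
  eliminate (1,0): mult=2, new row 1: (0, 1, 2, 1); set L[1][0]=2
  eliminate (2,0): mult=3, new row 2: (0, 1, 4, 1); set L[2][0]=3
  eliminate (3,0): mult=3, new row 3: (0, 1, 4, 2); set L[3][0]=3

U[1][3] = 1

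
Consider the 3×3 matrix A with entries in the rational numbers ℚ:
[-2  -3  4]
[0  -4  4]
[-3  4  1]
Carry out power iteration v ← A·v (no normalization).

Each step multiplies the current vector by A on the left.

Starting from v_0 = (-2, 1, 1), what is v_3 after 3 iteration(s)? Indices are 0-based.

v_0 = (-2, 1, 1).
v_1 = A·v_0 = (5, 0, 11).
v_2 = A·v_1 = (34, 44, -4).
v_3 = A·v_2 = (-216, -192, 70).

v_3 = (-216, -192, 70)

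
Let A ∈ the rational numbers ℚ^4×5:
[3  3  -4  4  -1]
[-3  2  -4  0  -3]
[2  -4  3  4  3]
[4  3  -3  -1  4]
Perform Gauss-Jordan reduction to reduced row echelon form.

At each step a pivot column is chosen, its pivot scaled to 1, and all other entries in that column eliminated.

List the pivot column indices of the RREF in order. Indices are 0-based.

[1] R0 /= 3  ⇒  (1, 1, -4/3, 4/3, -1/3)
     R1 -= -3·R0  ⇒  (0, 5, -8, 4, -4)
     R2 -= 2·R0  ⇒  (0, -6, 17/3, 4/3, 11/3)
     R3 -= 4·R0  ⇒  (0, -1, 7/3, -19/3, 16/3)
[2] R1 /= 5  ⇒  (0, 1, -8/5, 4/5, -4/5)
     R0 -= 1·R1  ⇒  (1, 0, 4/15, 8/15, 7/15)
     R2 -= -6·R1  ⇒  (0, 0, -59/15, 92/15, -17/15)
     R3 -= -1·R1  ⇒  (0, 0, 11/15, -83/15, 68/15)
[3] R2 /= -59/15  ⇒  (0, 0, 1, -92/59, 17/59)
     R0 -= 4/15·R2  ⇒  (1, 0, 0, 56/59, 23/59)
     R1 -= -8/5·R2  ⇒  (0, 1, 0, -100/59, -20/59)
     R3 -= 11/15·R2  ⇒  (0, 0, 0, -259/59, 255/59)
[4] R3 /= -259/59  ⇒  (0, 0, 0, 1, -255/259)
     R0 -= 56/59·R3  ⇒  (1, 0, 0, 0, 49/37)
     R1 -= -100/59·R3  ⇒  (0, 1, 0, 0, -520/259)
     R2 -= -92/59·R3  ⇒  (0, 0, 1, 0, -323/259)

pivot columns: 0, 1, 2, 3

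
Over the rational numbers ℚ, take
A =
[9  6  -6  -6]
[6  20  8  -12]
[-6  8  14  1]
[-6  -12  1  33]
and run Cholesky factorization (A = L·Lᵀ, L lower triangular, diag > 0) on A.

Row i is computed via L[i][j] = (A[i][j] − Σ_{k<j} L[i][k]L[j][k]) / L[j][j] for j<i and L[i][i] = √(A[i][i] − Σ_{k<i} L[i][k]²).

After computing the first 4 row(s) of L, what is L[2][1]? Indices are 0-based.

L[2][1] = 3

Step 1: L[0][0] = √(9) = 3.
  L[1][0] = (6) / L[0][0] = 2.
Step 2: L[1][1] = √(16) = 4.
  L[2][0] = (-6) / L[0][0] = -2.
  L[2][1] = (12) / L[1][1] = 3.
Step 3: L[2][2] = √(1) = 1.
  L[3][0] = (-6) / L[0][0] = -2.
  L[3][1] = (-8) / L[1][1] = -2.
  L[3][2] = (3) / L[2][2] = 3.
Step 4: L[3][3] = √(16) = 4.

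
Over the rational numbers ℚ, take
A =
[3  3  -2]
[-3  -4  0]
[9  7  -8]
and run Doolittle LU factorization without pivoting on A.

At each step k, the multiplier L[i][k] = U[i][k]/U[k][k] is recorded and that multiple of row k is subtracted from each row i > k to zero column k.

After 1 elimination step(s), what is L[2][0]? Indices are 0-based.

Step 1: pivot at (0,0) is 3.
  row1 ← row1 − (-1)·row0  ⇒  L[1][0]=-1, U row1=(0, -1, -2)
  row2 ← row2 − (3)·row0  ⇒  L[2][0]=3, U row2=(0, -2, -2)

L[2][0] = 3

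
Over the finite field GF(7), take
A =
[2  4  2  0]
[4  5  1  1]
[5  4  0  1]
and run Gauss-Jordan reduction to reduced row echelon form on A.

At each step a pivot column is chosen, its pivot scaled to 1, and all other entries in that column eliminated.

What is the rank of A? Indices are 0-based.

rank = 3

pivot(0,0)=2: scale R0 → (1, 2, 1, 0)
  clear (1,0): R1 −= (4)R0 → (0, 4, 4, 1)
  clear (2,0): R2 −= (5)R0 → (0, 1, 2, 1)
pivot(1,1)=4: scale R1 → (0, 1, 1, 2)
  clear (0,1): R0 −= (2)R1 → (1, 0, 6, 3)
  clear (2,1): R2 −= (1)R1 → (0, 0, 1, 6)
pivot(2,2)=1: scale R2 → (0, 0, 1, 6)
  clear (0,2): R0 −= (6)R2 → (1, 0, 0, 2)
  clear (1,2): R1 −= (1)R2 → (0, 1, 0, 3)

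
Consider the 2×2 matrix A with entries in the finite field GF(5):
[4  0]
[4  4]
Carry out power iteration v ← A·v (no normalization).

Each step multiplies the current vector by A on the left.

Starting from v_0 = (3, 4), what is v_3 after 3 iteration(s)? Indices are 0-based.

v_0 = (3, 4).
v_1 = A·v_0 = (2, 3).
v_2 = A·v_1 = (3, 0).
v_3 = A·v_2 = (2, 2).

v_3 = (2, 2)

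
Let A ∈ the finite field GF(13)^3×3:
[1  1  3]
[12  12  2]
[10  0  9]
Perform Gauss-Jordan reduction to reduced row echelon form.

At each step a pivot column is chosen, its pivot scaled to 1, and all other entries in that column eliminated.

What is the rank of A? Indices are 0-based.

[1] R0 /= 1  ⇒  (1, 1, 3)
     R1 -= 12·R0  ⇒  (0, 0, 5)
     R2 -= 10·R0  ⇒  (0, 3, 5)
[2] R1 <-> R2
[2] R1 /= 3  ⇒  (0, 1, 6)
     R0 -= 1·R1  ⇒  (1, 0, 10)
[3] R2 /= 5  ⇒  (0, 0, 1)
     R0 -= 10·R2  ⇒  (1, 0, 0)
     R1 -= 6·R2  ⇒  (0, 1, 0)

rank = 3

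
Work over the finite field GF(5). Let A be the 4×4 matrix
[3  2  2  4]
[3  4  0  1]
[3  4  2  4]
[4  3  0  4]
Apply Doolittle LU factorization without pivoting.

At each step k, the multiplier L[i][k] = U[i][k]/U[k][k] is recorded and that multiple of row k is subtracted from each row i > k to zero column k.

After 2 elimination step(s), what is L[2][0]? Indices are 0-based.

L[2][0] = 1

[col 0] pivot 3
  R1 -= 1*R0 → (0, 2, 3, 2)  (L[1][0] := 1)
  R2 -= 1*R0 → (0, 2, 0, 0)  (L[2][0] := 1)
  R3 -= 3*R0 → (0, 2, 4, 2)  (L[3][0] := 3)
[col 1] pivot 2
  R2 -= 1*R1 → (0, 0, 2, 3)  (L[2][1] := 1)
  R3 -= 1*R1 → (0, 0, 1, 0)  (L[3][1] := 1)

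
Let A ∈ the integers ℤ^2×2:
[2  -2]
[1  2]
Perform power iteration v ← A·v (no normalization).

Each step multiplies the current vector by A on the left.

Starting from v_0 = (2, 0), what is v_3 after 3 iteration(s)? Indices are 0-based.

v_3 = (-8, 20)

v_0 = (2, 0).
v_1 = A·v_0 = (4, 2).
v_2 = A·v_1 = (4, 8).
v_3 = A·v_2 = (-8, 20).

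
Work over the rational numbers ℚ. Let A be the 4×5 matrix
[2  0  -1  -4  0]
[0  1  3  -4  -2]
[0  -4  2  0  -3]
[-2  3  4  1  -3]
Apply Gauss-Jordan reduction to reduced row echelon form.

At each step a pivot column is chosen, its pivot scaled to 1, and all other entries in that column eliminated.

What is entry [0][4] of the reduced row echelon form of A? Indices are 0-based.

M[0][4] = -49/20

[1] R0 /= 2  ⇒  (1, 0, -1/2, -2, 0)
     R3 -= -2·R0  ⇒  (0, 3, 3, -3, -3)
[2] R1 /= 1  ⇒  (0, 1, 3, -4, -2)
     R2 -= -4·R1  ⇒  (0, 0, 14, -16, -11)
     R3 -= 3·R1  ⇒  (0, 0, -6, 9, 3)
[3] R2 /= 14  ⇒  (0, 0, 1, -8/7, -11/14)
     R0 -= -1/2·R2  ⇒  (1, 0, 0, -18/7, -11/28)
     R1 -= 3·R2  ⇒  (0, 1, 0, -4/7, 5/14)
     R3 -= -6·R2  ⇒  (0, 0, 0, 15/7, -12/7)
[4] R3 /= 15/7  ⇒  (0, 0, 0, 1, -4/5)
     R0 -= -18/7·R3  ⇒  (1, 0, 0, 0, -49/20)
     R1 -= -4/7·R3  ⇒  (0, 1, 0, 0, -1/10)
     R2 -= -8/7·R3  ⇒  (0, 0, 1, 0, -17/10)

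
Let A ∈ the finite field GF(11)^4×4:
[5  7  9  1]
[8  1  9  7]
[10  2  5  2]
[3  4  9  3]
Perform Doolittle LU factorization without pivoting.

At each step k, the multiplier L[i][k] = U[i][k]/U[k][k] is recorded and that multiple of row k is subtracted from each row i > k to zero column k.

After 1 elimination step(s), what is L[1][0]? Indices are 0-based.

L[1][0] = 6

k=0: U[0][0]=5
  eliminate (1,0): mult=6, new row 1: (0, 3, 10, 1); set L[1][0]=6
  eliminate (2,0): mult=2, new row 2: (0, 10, 9, 0); set L[2][0]=2
  eliminate (3,0): mult=5, new row 3: (0, 2, 8, 9); set L[3][0]=5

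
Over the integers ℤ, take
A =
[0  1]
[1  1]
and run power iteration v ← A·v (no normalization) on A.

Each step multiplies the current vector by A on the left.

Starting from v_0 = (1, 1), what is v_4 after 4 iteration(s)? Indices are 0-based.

v_0 = (1, 1).
v_1 = A·v_0 = (1, 2).
v_2 = A·v_1 = (2, 3).
v_3 = A·v_2 = (3, 5).
v_4 = A·v_3 = (5, 8).

v_4 = (5, 8)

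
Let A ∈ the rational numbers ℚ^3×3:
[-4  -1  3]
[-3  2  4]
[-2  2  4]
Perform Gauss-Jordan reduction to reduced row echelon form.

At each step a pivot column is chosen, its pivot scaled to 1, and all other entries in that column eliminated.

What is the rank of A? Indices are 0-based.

pivot(0,0)=-4: scale R0 → (1, 1/4, -3/4)
  clear (1,0): R1 −= (-3)R0 → (0, 11/4, 7/4)
  clear (2,0): R2 −= (-2)R0 → (0, 5/2, 5/2)
pivot(1,1)=11/4: scale R1 → (0, 1, 7/11)
  clear (0,1): R0 −= (1/4)R1 → (1, 0, -10/11)
  clear (2,1): R2 −= (5/2)R1 → (0, 0, 10/11)
pivot(2,2)=10/11: scale R2 → (0, 0, 1)
  clear (0,2): R0 −= (-10/11)R2 → (1, 0, 0)
  clear (1,2): R1 −= (7/11)R2 → (0, 1, 0)

rank = 3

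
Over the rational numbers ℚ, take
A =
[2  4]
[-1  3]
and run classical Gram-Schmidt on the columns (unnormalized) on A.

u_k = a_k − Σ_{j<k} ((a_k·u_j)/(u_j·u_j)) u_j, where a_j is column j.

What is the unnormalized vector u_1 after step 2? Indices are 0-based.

Step 1: u_0 = a_0 = (2, -1).
Step 2: u_1 = a_1 − (1)·u_0 = (2, 4).

u_1 = (2, 4)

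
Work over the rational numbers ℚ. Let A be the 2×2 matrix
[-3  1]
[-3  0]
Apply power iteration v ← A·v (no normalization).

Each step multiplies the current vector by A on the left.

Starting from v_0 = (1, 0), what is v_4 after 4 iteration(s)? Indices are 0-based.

v_4 = (9, 27)

v_0 = (1, 0).
v_1 = A·v_0 = (-3, -3).
v_2 = A·v_1 = (6, 9).
v_3 = A·v_2 = (-9, -18).
v_4 = A·v_3 = (9, 27).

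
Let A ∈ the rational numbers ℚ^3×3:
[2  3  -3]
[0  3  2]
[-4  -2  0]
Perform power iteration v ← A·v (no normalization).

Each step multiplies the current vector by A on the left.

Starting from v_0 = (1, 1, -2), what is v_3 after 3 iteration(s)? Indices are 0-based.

v_0 = (1, 1, -2).
v_1 = A·v_0 = (11, -1, -6).
v_2 = A·v_1 = (37, -15, -42).
v_3 = A·v_2 = (155, -129, -118).

v_3 = (155, -129, -118)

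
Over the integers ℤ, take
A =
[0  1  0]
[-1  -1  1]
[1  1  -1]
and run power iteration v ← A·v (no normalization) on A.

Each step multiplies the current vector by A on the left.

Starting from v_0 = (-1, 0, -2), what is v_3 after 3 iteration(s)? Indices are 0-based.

v_3 = (2, -3, 3)

v_0 = (-1, 0, -2).
v_1 = A·v_0 = (0, -1, 1).
v_2 = A·v_1 = (-1, 2, -2).
v_3 = A·v_2 = (2, -3, 3).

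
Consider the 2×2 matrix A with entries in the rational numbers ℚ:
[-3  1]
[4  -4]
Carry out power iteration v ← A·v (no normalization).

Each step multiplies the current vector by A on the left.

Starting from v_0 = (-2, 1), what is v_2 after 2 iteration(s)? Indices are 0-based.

v_0 = (-2, 1).
v_1 = A·v_0 = (7, -12).
v_2 = A·v_1 = (-33, 76).

v_2 = (-33, 76)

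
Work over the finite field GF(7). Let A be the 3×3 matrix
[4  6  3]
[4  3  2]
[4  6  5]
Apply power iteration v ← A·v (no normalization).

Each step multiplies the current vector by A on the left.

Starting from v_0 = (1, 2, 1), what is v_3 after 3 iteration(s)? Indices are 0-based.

v_0 = (1, 2, 1).
v_1 = A·v_0 = (5, 5, 0).
v_2 = A·v_1 = (1, 0, 1).
v_3 = A·v_2 = (0, 6, 2).

v_3 = (0, 6, 2)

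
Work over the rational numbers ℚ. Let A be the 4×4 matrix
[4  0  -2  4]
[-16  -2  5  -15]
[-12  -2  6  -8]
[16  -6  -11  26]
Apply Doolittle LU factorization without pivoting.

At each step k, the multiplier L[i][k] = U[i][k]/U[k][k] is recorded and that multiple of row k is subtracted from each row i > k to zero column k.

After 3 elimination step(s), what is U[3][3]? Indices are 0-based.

k=0: U[0][0]=4
  eliminate (1,0): mult=-4, new row 1: (0, -2, -3, 1); set L[1][0]=-4
  eliminate (2,0): mult=-3, new row 2: (0, -2, 0, 4); set L[2][0]=-3
  eliminate (3,0): mult=4, new row 3: (0, -6, -3, 10); set L[3][0]=4
k=1: U[1][1]=-2
  eliminate (2,1): mult=1, new row 2: (0, 0, 3, 3); set L[2][1]=1
  eliminate (3,1): mult=3, new row 3: (0, 0, 6, 7); set L[3][1]=3
k=2: U[2][2]=3
  eliminate (3,2): mult=2, new row 3: (0, 0, 0, 1); set L[3][2]=2

U[3][3] = 1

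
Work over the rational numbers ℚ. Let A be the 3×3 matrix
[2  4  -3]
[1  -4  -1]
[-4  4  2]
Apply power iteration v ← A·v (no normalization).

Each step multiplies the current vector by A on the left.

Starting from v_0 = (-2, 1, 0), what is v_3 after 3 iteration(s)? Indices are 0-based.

v_0 = (-2, 1, 0).
v_1 = A·v_0 = (0, -6, 12).
v_2 = A·v_1 = (-60, 12, 0).
v_3 = A·v_2 = (-72, -108, 288).

v_3 = (-72, -108, 288)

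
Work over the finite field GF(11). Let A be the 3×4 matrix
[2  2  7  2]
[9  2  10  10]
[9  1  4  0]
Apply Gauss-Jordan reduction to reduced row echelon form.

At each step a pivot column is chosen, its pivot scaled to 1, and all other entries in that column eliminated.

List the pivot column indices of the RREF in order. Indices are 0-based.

pivot columns: 0, 1, 2

pivot(0,0)=2: scale R0 → (1, 1, 9, 1)
  clear (1,0): R1 −= (9)R0 → (0, 4, 6, 1)
  clear (2,0): R2 −= (9)R0 → (0, 3, 0, 2)
pivot(1,1)=4: scale R1 → (0, 1, 7, 3)
  clear (0,1): R0 −= (1)R1 → (1, 0, 2, 9)
  clear (2,1): R2 −= (3)R1 → (0, 0, 1, 4)
pivot(2,2)=1: scale R2 → (0, 0, 1, 4)
  clear (0,2): R0 −= (2)R2 → (1, 0, 0, 1)
  clear (1,2): R1 −= (7)R2 → (0, 1, 0, 8)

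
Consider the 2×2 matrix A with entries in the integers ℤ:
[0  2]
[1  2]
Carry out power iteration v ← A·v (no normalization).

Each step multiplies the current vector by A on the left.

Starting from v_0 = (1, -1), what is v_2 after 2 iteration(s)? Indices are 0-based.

v_2 = (-2, -4)

v_0 = (1, -1).
v_1 = A·v_0 = (-2, -1).
v_2 = A·v_1 = (-2, -4).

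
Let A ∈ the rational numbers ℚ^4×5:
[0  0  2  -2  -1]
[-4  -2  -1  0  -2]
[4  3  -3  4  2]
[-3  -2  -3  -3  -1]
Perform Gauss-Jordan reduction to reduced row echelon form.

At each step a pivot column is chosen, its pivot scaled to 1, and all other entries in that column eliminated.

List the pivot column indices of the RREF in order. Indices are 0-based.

pivot(0,0): swap R0↔R1
pivot(0,0)=-4: scale R0 → (1, 1/2, 1/4, 0, 1/2)
  clear (2,0): R2 −= (4)R0 → (0, 1, -4, 4, 0)
  clear (3,0): R3 −= (-3)R0 → (0, -1/2, -9/4, -3, 1/2)
pivot(1,1): swap R1↔R2
pivot(1,1)=1: scale R1 → (0, 1, -4, 4, 0)
  clear (0,1): R0 −= (1/2)R1 → (1, 0, 9/4, -2, 1/2)
  clear (3,1): R3 −= (-1/2)R1 → (0, 0, -17/4, -1, 1/2)
pivot(2,2)=2: scale R2 → (0, 0, 1, -1, -1/2)
  clear (0,2): R0 −= (9/4)R2 → (1, 0, 0, 1/4, 13/8)
  clear (1,2): R1 −= (-4)R2 → (0, 1, 0, 0, -2)
  clear (3,2): R3 −= (-17/4)R2 → (0, 0, 0, -21/4, -13/8)
pivot(3,3)=-21/4: scale R3 → (0, 0, 0, 1, 13/42)
  clear (0,3): R0 −= (1/4)R3 → (1, 0, 0, 0, 65/42)
  clear (2,3): R2 −= (-1)R3 → (0, 0, 1, 0, -4/21)

pivot columns: 0, 1, 2, 3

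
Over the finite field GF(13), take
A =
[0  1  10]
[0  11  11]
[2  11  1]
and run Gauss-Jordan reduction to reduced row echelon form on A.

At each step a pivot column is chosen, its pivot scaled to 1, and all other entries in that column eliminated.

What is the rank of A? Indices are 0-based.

rank = 3

pivot(0,0): swap R0↔R2
pivot(0,0)=2: scale R0 → (1, 12, 7)
pivot(1,1)=11: scale R1 → (0, 1, 1)
  clear (0,1): R0 −= (12)R1 → (1, 0, 8)
  clear (2,1): R2 −= (1)R1 → (0, 0, 9)
pivot(2,2)=9: scale R2 → (0, 0, 1)
  clear (0,2): R0 −= (8)R2 → (1, 0, 0)
  clear (1,2): R1 −= (1)R2 → (0, 1, 0)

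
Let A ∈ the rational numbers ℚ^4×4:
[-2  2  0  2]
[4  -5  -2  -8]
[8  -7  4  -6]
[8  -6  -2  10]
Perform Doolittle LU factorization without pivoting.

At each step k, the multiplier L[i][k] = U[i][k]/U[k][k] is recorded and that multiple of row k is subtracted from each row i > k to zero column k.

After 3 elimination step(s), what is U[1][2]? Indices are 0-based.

[col 0] pivot -2
  R1 -= -2*R0 → (0, -1, -2, -4)  (L[1][0] := -2)
  R2 -= -4*R0 → (0, 1, 4, 2)  (L[2][0] := -4)
  R3 -= -4*R0 → (0, 2, -2, 18)  (L[3][0] := -4)
[col 1] pivot -1
  R2 -= -1*R1 → (0, 0, 2, -2)  (L[2][1] := -1)
  R3 -= -2*R1 → (0, 0, -6, 10)  (L[3][1] := -2)
[col 2] pivot 2
  R3 -= -3*R2 → (0, 0, 0, 4)  (L[3][2] := -3)

U[1][2] = -2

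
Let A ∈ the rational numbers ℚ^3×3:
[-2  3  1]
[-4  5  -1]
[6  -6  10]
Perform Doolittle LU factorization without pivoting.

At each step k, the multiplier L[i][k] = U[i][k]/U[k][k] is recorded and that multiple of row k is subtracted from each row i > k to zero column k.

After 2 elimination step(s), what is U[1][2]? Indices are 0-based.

U[1][2] = -3

[col 0] pivot -2
  R1 -= 2*R0 → (0, -1, -3)  (L[1][0] := 2)
  R2 -= -3*R0 → (0, 3, 13)  (L[2][0] := -3)
[col 1] pivot -1
  R2 -= -3*R1 → (0, 0, 4)  (L[2][1] := -3)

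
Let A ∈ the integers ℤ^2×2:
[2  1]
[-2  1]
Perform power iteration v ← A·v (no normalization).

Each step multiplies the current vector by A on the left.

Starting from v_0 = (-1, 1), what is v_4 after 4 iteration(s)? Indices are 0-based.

v_0 = (-1, 1).
v_1 = A·v_0 = (-1, 3).
v_2 = A·v_1 = (1, 5).
v_3 = A·v_2 = (7, 3).
v_4 = A·v_3 = (17, -11).

v_4 = (17, -11)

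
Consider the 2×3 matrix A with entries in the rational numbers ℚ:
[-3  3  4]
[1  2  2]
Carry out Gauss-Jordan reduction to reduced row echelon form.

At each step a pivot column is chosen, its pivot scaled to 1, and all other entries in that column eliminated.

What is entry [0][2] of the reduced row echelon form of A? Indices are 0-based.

M[0][2] = -2/9

step 1: normalize row 0 (÷-3) = (1, -1, -4/3)
  row 1: subtract 1×row0 = (0, 3, 10/3)
step 2: normalize row 1 (÷3) = (0, 1, 10/9)
  row 0: subtract -1×row1 = (1, 0, -2/9)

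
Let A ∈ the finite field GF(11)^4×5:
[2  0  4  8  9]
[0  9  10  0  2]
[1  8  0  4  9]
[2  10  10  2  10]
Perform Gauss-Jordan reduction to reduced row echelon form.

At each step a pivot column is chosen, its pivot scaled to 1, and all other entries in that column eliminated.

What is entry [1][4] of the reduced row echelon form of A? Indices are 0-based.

M[1][4] = 6

pivot(0,0)=2: scale R0 → (1, 0, 2, 4, 10)
  clear (2,0): R2 −= (1)R0 → (0, 8, 9, 0, 10)
  clear (3,0): R3 −= (2)R0 → (0, 10, 6, 5, 1)
pivot(1,1)=9: scale R1 → (0, 1, 6, 0, 10)
  clear (2,1): R2 −= (8)R1 → (0, 0, 5, 0, 7)
  clear (3,1): R3 −= (10)R1 → (0, 0, 1, 5, 0)
pivot(2,2)=5: scale R2 → (0, 0, 1, 0, 8)
  clear (0,2): R0 −= (2)R2 → (1, 0, 0, 4, 5)
  clear (1,2): R1 −= (6)R2 → (0, 1, 0, 0, 6)
  clear (3,2): R3 −= (1)R2 → (0, 0, 0, 5, 3)
pivot(3,3)=5: scale R3 → (0, 0, 0, 1, 5)
  clear (0,3): R0 −= (4)R3 → (1, 0, 0, 0, 7)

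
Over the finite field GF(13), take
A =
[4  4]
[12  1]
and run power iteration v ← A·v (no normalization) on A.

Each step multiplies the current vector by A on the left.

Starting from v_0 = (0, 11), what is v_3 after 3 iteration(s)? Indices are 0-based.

v_3 = (7, 7)

v_0 = (0, 11).
v_1 = A·v_0 = (5, 11).
v_2 = A·v_1 = (12, 6).
v_3 = A·v_2 = (7, 7).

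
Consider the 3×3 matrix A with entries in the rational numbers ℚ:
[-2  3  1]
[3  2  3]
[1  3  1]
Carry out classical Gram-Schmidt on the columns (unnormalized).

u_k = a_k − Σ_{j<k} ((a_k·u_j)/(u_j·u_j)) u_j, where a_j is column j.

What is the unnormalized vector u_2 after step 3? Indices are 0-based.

Step 1: u_0 = a_0 = (-2, 3, 1).
Step 2: u_1 = a_1 − (3/14)·u_0 = (24/7, 19/14, 39/14).
Step 3: u_2 = a_2 − (4/7)·u_0 − (144/299)·u_1 = (147/299, 189/299, -21/23).

u_2 = (147/299, 189/299, -21/23)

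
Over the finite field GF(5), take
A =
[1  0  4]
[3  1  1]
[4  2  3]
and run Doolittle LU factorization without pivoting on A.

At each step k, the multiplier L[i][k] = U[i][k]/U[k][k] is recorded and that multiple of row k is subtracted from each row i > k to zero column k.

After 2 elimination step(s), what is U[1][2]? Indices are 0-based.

k=0: U[0][0]=1
  eliminate (1,0): mult=3, new row 1: (0, 1, 4); set L[1][0]=3
  eliminate (2,0): mult=4, new row 2: (0, 2, 2); set L[2][0]=4
k=1: U[1][1]=1
  eliminate (2,1): mult=2, new row 2: (0, 0, 4); set L[2][1]=2

U[1][2] = 4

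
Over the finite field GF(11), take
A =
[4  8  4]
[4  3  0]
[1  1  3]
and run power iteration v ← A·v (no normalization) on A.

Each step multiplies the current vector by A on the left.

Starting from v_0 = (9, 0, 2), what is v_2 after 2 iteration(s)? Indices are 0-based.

v_0 = (9, 0, 2).
v_1 = A·v_0 = (0, 3, 4).
v_2 = A·v_1 = (7, 9, 4).

v_2 = (7, 9, 4)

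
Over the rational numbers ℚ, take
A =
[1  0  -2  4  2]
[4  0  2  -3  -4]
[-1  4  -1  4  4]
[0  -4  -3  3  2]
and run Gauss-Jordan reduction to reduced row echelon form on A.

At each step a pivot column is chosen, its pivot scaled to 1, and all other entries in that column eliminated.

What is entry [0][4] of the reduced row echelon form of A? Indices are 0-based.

[1] R0 /= 1  ⇒  (1, 0, -2, 4, 2)
     R1 -= 4·R0  ⇒  (0, 0, 10, -19, -12)
     R2 -= -1·R0  ⇒  (0, 4, -3, 8, 6)
[2] R1 <-> R2
[2] R1 /= 4  ⇒  (0, 1, -3/4, 2, 3/2)
     R3 -= -4·R1  ⇒  (0, 0, -6, 11, 8)
[3] R2 /= 10  ⇒  (0, 0, 1, -19/10, -6/5)
     R0 -= -2·R2  ⇒  (1, 0, 0, 1/5, -2/5)
     R1 -= -3/4·R2  ⇒  (0, 1, 0, 23/40, 3/5)
     R3 -= -6·R2  ⇒  (0, 0, 0, -2/5, 4/5)
[4] R3 /= -2/5  ⇒  (0, 0, 0, 1, -2)
     R0 -= 1/5·R3  ⇒  (1, 0, 0, 0, 0)
     R1 -= 23/40·R3  ⇒  (0, 1, 0, 0, 7/4)
     R2 -= -19/10·R3  ⇒  (0, 0, 1, 0, -5)

M[0][4] = 0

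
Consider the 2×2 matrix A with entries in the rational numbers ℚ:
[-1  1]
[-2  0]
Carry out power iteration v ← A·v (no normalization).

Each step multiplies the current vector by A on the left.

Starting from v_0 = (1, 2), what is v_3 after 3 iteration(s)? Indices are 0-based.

v_3 = (1, 6)

v_0 = (1, 2).
v_1 = A·v_0 = (1, -2).
v_2 = A·v_1 = (-3, -2).
v_3 = A·v_2 = (1, 6).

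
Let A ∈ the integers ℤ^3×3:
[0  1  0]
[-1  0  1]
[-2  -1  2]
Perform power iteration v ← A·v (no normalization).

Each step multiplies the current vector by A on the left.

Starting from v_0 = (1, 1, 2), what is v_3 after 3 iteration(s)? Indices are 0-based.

v_3 = (0, -2, -4)

v_0 = (1, 1, 2).
v_1 = A·v_0 = (1, 1, 1).
v_2 = A·v_1 = (1, 0, -1).
v_3 = A·v_2 = (0, -2, -4).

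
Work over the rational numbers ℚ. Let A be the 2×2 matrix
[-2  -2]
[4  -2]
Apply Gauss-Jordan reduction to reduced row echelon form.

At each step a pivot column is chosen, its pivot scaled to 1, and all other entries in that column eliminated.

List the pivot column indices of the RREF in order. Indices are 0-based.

pivot columns: 0, 1

[1] R0 /= -2  ⇒  (1, 1)
     R1 -= 4·R0  ⇒  (0, -6)
[2] R1 /= -6  ⇒  (0, 1)
     R0 -= 1·R1  ⇒  (1, 0)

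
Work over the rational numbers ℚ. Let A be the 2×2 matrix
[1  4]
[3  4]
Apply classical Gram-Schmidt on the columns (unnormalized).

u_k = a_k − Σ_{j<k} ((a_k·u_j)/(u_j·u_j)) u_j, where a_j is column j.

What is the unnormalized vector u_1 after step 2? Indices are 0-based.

Step 1: u_0 = a_0 = (1, 3).
Step 2: u_1 = a_1 − (8/5)·u_0 = (12/5, -4/5).

u_1 = (12/5, -4/5)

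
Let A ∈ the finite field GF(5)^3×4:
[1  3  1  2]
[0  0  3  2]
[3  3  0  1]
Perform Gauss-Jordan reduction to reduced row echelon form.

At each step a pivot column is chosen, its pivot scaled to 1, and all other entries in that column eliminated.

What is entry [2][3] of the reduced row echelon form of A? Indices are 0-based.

pivot(0,0)=1: scale R0 → (1, 3, 1, 2)
  clear (2,0): R2 −= (3)R0 → (0, 4, 2, 0)
pivot(1,1): swap R1↔R2
pivot(1,1)=4: scale R1 → (0, 1, 3, 0)
  clear (0,1): R0 −= (3)R1 → (1, 0, 2, 2)
pivot(2,2)=3: scale R2 → (0, 0, 1, 4)
  clear (0,2): R0 −= (2)R2 → (1, 0, 0, 4)
  clear (1,2): R1 −= (3)R2 → (0, 1, 0, 3)

M[2][3] = 4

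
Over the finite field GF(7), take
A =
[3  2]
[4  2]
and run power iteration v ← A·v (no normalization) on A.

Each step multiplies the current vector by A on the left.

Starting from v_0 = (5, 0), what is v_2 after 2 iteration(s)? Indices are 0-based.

v_2 = (1, 2)

v_0 = (5, 0).
v_1 = A·v_0 = (1, 6).
v_2 = A·v_1 = (1, 2).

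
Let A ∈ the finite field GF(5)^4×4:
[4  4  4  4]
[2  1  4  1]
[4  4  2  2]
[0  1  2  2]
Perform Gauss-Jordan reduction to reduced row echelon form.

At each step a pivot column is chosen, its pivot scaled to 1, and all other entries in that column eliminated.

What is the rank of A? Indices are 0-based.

rank = 4

step 1: normalize row 0 (÷4) = (1, 1, 1, 1)
  row 1: subtract 2×row0 = (0, 4, 2, 4)
  row 2: subtract 4×row0 = (0, 0, 3, 3)
step 2: normalize row 1 (÷4) = (0, 1, 3, 1)
  row 0: subtract 1×row1 = (1, 0, 3, 0)
  row 3: subtract 1×row1 = (0, 0, 4, 1)
step 3: normalize row 2 (÷3) = (0, 0, 1, 1)
  row 0: subtract 3×row2 = (1, 0, 0, 2)
  row 1: subtract 3×row2 = (0, 1, 0, 3)
  row 3: subtract 4×row2 = (0, 0, 0, 2)
step 4: normalize row 3 (÷2) = (0, 0, 0, 1)
  row 0: subtract 2×row3 = (1, 0, 0, 0)
  row 1: subtract 3×row3 = (0, 1, 0, 0)
  row 2: subtract 1×row3 = (0, 0, 1, 0)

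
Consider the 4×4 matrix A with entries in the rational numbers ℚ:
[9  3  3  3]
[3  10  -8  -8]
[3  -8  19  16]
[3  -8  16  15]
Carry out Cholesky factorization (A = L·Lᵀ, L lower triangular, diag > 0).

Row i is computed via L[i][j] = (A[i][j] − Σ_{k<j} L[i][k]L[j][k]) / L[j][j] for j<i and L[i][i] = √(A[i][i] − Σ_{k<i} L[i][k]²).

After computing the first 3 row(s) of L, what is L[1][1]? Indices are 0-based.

Step 1: L[0][0] = √(9) = 3.
  L[1][0] = (3) / L[0][0] = 1.
Step 2: L[1][1] = √(9) = 3.
  L[2][0] = (3) / L[0][0] = 1.
  L[2][1] = (-9) / L[1][1] = -3.
Step 3: L[2][2] = √(9) = 3.

L[1][1] = 3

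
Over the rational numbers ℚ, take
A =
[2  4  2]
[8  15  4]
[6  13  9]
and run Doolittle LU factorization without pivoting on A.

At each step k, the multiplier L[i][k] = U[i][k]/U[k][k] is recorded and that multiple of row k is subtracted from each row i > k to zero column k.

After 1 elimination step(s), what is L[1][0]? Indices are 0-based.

L[1][0] = 4

k=0: U[0][0]=2
  eliminate (1,0): mult=4, new row 1: (0, -1, -4); set L[1][0]=4
  eliminate (2,0): mult=3, new row 2: (0, 1, 3); set L[2][0]=3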